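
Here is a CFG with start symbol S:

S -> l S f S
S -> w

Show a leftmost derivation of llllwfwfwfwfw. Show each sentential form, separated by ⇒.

S⇒lSfS⇒llSfSfS⇒lllSfSfSfS⇒llllSfSfSfSfS⇒llllwfSfSfSfS⇒llllwfwfSfSfS⇒llllwfwfwfSfS⇒llllwfwfwfwfS⇒llllwfwfwfwfw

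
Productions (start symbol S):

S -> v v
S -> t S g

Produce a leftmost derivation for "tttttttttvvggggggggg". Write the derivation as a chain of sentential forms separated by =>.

S=>tSg=>ttSgg=>tttSggg=>ttttSgggg=>tttttSggggg=>ttttttSgggggg=>tttttttSggggggg=>ttttttttSgggggggg=>tttttttttSggggggggg=>tttttttttvvggggggggg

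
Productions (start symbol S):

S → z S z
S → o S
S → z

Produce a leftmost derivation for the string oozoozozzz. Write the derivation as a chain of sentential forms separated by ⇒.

S ⇒ oS   [S → o S]
oS ⇒ ooS   [S → o S]
ooS ⇒ oozSz   [S → z S z]
oozSz ⇒ oozoSz   [S → o S]
oozoSz ⇒ oozooSz   [S → o S]
oozooSz ⇒ oozoozSzz   [S → z S z]
oozoozSzz ⇒ oozoozoSzz   [S → o S]
oozoozoSzz ⇒ oozoozozzz   [S → z]

S⇒oS⇒ooS⇒oozSz⇒oozoSz⇒oozooSz⇒oozoozSzz⇒oozoozoSzz⇒oozoozozzz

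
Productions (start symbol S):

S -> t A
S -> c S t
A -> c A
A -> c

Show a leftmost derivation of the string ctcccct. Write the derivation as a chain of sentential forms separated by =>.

S => cSt => ctAt => ctcAt => ctccAt => ctcccAt => ctcccct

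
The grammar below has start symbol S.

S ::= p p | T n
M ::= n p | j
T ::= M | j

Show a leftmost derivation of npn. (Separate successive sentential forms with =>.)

S => Tn => Mn => npn

S => Tn   [S ::= T n]
Tn => Mn   [T ::= M]
Mn => npn   [M ::= n p]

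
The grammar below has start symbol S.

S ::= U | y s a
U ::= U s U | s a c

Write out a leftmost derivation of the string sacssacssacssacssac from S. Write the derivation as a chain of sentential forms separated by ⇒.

S⇒U⇒UsU⇒UsUsU⇒UsUsUsU⇒sacsUsUsU⇒sacsUsUsUsU⇒sacssacsUsUsU⇒sacssacssacsUsU⇒sacssacssacssacsU⇒sacssacssacssacssac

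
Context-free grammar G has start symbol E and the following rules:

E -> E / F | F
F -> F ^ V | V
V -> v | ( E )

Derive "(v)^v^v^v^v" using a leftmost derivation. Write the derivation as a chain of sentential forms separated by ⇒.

E ⇒ F   [E -> F]
F ⇒ F^V   [F -> F ^ V]
F^V ⇒ F^V^V   [F -> F ^ V]
F^V^V ⇒ F^V^V^V   [F -> F ^ V]
F^V^V^V ⇒ F^V^V^V^V   [F -> F ^ V]
F^V^V^V^V ⇒ V^V^V^V^V   [F -> V]
V^V^V^V^V ⇒ (E)^V^V^V^V   [V -> ( E )]
(E)^V^V^V^V ⇒ (F)^V^V^V^V   [E -> F]
(F)^V^V^V^V ⇒ (V)^V^V^V^V   [F -> V]
(V)^V^V^V^V ⇒ (v)^V^V^V^V   [V -> v]
(v)^V^V^V^V ⇒ (v)^v^V^V^V   [V -> v]
(v)^v^V^V^V ⇒ (v)^v^v^V^V   [V -> v]
(v)^v^v^V^V ⇒ (v)^v^v^v^V   [V -> v]
(v)^v^v^v^V ⇒ (v)^v^v^v^v   [V -> v]

E⇒F⇒F^V⇒F^V^V⇒F^V^V^V⇒F^V^V^V^V⇒V^V^V^V^V⇒(E)^V^V^V^V⇒(F)^V^V^V^V⇒(V)^V^V^V^V⇒(v)^V^V^V^V⇒(v)^v^V^V^V⇒(v)^v^v^V^V⇒(v)^v^v^v^V⇒(v)^v^v^v^v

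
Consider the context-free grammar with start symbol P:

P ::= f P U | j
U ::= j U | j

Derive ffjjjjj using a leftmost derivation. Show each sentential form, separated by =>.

P=>fPU=>ffPUU=>ffjUU=>ffjjUU=>ffjjjU=>ffjjjjU=>ffjjjjj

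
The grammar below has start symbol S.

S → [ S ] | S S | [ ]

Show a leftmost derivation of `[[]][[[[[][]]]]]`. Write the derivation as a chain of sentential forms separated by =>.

S => SS   [S → S S]
SS => [S]S   [S → [ S ]]
[S]S => [[]]S   [S → [ ]]
[[]]S => [[]][S]   [S → [ S ]]
[[]][S] => [[]][[S]]   [S → [ S ]]
[[]][[S]] => [[]][[[S]]]   [S → [ S ]]
[[]][[[S]]] => [[]][[[[S]]]]   [S → [ S ]]
[[]][[[[S]]]] => [[]][[[[SS]]]]   [S → S S]
[[]][[[[SS]]]] => [[]][[[[[]S]]]]   [S → [ ]]
[[]][[[[[]S]]]] => [[]][[[[[][]]]]]   [S → [ ]]

S => SS => [S]S => [[]]S => [[]][S] => [[]][[S]] => [[]][[[S]]] => [[]][[[[S]]]] => [[]][[[[SS]]]] => [[]][[[[[]S]]]] => [[]][[[[[][]]]]]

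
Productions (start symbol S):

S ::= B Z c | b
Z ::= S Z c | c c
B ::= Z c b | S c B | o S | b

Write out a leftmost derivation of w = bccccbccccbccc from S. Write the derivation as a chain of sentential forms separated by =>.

S => BZc => ScBZc => BZccBZc => ZcbZccBZc => SZccbZccBZc => bZccbZccBZc => bccccbZccBZc => bccccbccccBZc => bccccbccccbZc => bccccbccccbccc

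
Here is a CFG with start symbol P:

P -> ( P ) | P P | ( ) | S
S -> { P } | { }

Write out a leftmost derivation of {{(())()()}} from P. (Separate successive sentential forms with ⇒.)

P ⇒ S   [P -> S]
S ⇒ {P}   [S -> { P }]
{P} ⇒ {S}   [P -> S]
{S} ⇒ {{P}}   [S -> { P }]
{{P}} ⇒ {{PP}}   [P -> P P]
{{PP}} ⇒ {{PPP}}   [P -> P P]
{{PPP}} ⇒ {{(P)PP}}   [P -> ( P )]
{{(P)PP}} ⇒ {{(())PP}}   [P -> ( )]
{{(())PP}} ⇒ {{(())()P}}   [P -> ( )]
{{(())()P}} ⇒ {{(())()()}}   [P -> ( )]

P⇒S⇒{P}⇒{S}⇒{{P}}⇒{{PP}}⇒{{PPP}}⇒{{(P)PP}}⇒{{(())PP}}⇒{{(())()P}}⇒{{(())()()}}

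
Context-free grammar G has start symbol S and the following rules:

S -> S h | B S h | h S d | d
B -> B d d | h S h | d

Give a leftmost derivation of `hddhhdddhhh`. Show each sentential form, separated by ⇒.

S ⇒ BSh ⇒ BddSh ⇒ hShddSh ⇒ hBShhddSh ⇒ hdShhddSh ⇒ hddhhddSh ⇒ hddhhddShh ⇒ hddhhddShhh ⇒ hddhhdddhhh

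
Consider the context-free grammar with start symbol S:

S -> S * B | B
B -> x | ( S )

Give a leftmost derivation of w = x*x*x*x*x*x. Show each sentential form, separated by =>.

S=>S*B=>S*B*B=>S*B*B*B=>S*B*B*B*B=>S*B*B*B*B*B=>B*B*B*B*B*B=>x*B*B*B*B*B=>x*x*B*B*B*B=>x*x*x*B*B*B=>x*x*x*x*B*B=>x*x*x*x*x*B=>x*x*x*x*x*x

S => S*B   [S -> S * B]
S*B => S*B*B   [S -> S * B]
S*B*B => S*B*B*B   [S -> S * B]
S*B*B*B => S*B*B*B*B   [S -> S * B]
S*B*B*B*B => S*B*B*B*B*B   [S -> S * B]
S*B*B*B*B*B => B*B*B*B*B*B   [S -> B]
B*B*B*B*B*B => x*B*B*B*B*B   [B -> x]
x*B*B*B*B*B => x*x*B*B*B*B   [B -> x]
x*x*B*B*B*B => x*x*x*B*B*B   [B -> x]
x*x*x*B*B*B => x*x*x*x*B*B   [B -> x]
x*x*x*x*B*B => x*x*x*x*x*B   [B -> x]
x*x*x*x*x*B => x*x*x*x*x*x   [B -> x]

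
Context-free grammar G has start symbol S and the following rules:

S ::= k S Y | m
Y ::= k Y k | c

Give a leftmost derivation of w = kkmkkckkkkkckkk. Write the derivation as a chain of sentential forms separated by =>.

S => kSY => kkSYY => kkmYY => kkmkYkY => kkmkkYkkY => kkmkkckkY => kkmkkckkkYk => kkmkkckkkkYkk => kkmkkckkkkkYkkk => kkmkkckkkkkckkk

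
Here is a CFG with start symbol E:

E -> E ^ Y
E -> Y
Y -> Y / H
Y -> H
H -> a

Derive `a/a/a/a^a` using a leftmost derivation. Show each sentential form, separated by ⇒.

E ⇒ E^Y   [E -> E ^ Y]
E^Y ⇒ Y^Y   [E -> Y]
Y^Y ⇒ Y/H^Y   [Y -> Y / H]
Y/H^Y ⇒ Y/H/H^Y   [Y -> Y / H]
Y/H/H^Y ⇒ Y/H/H/H^Y   [Y -> Y / H]
Y/H/H/H^Y ⇒ H/H/H/H^Y   [Y -> H]
H/H/H/H^Y ⇒ a/H/H/H^Y   [H -> a]
a/H/H/H^Y ⇒ a/a/H/H^Y   [H -> a]
a/a/H/H^Y ⇒ a/a/a/H^Y   [H -> a]
a/a/a/H^Y ⇒ a/a/a/a^Y   [H -> a]
a/a/a/a^Y ⇒ a/a/a/a^H   [Y -> H]
a/a/a/a^H ⇒ a/a/a/a^a   [H -> a]

E⇒E^Y⇒Y^Y⇒Y/H^Y⇒Y/H/H^Y⇒Y/H/H/H^Y⇒H/H/H/H^Y⇒a/H/H/H^Y⇒a/a/H/H^Y⇒a/a/a/H^Y⇒a/a/a/a^Y⇒a/a/a/a^H⇒a/a/a/a^a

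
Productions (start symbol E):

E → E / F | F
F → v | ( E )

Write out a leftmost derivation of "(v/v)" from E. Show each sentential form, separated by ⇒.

E⇒F⇒(E)⇒(E/F)⇒(F/F)⇒(v/F)⇒(v/v)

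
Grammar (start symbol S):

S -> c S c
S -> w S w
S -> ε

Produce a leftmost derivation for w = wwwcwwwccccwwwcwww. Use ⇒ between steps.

S ⇒ wSw   [S -> w S w]
wSw ⇒ wwSww   [S -> w S w]
wwSww ⇒ wwwSwww   [S -> w S w]
wwwSwww ⇒ wwwcScwww   [S -> c S c]
wwwcScwww ⇒ wwwcwSwcwww   [S -> w S w]
wwwcwSwcwww ⇒ wwwcwwSwwcwww   [S -> w S w]
wwwcwwSwwcwww ⇒ wwwcwwwSwwwcwww   [S -> w S w]
wwwcwwwSwwwcwww ⇒ wwwcwwwcScwwwcwww   [S -> c S c]
wwwcwwwcScwwwcwww ⇒ wwwcwwwccSccwwwcwww   [S -> c S c]
wwwcwwwccSccwwwcwww ⇒ wwwcwwwccccwwwcwww   [S -> ε]

S⇒wSw⇒wwSww⇒wwwSwww⇒wwwcScwww⇒wwwcwSwcwww⇒wwwcwwSwwcwww⇒wwwcwwwSwwwcwww⇒wwwcwwwcScwwwcwww⇒wwwcwwwccSccwwwcwww⇒wwwcwwwccccwwwcwww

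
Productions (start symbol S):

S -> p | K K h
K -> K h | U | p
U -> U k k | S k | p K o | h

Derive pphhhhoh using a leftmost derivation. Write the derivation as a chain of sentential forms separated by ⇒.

S ⇒ KKh ⇒ pKh ⇒ pUh ⇒ ppKoh ⇒ ppKhoh ⇒ ppKhhoh ⇒ ppKhhhoh ⇒ ppUhhhoh ⇒ pphhhhoh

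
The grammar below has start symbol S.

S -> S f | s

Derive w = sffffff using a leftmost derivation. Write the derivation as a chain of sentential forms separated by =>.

S => Sf => Sff => Sfff => Sffff => Sfffff => Sffffff => sffffff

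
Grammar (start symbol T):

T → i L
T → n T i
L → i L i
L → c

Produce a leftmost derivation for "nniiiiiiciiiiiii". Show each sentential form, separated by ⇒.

T ⇒ nTi ⇒ nnTii ⇒ nniLii ⇒ nniiLiii ⇒ nniiiLiiii ⇒ nniiiiLiiiii ⇒ nniiiiiLiiiiii ⇒ nniiiiiiLiiiiiii ⇒ nniiiiiiciiiiiii

T ⇒ nTi   [T → n T i]
nTi ⇒ nnTii   [T → n T i]
nnTii ⇒ nniLii   [T → i L]
nniLii ⇒ nniiLiii   [L → i L i]
nniiLiii ⇒ nniiiLiiii   [L → i L i]
nniiiLiiii ⇒ nniiiiLiiiii   [L → i L i]
nniiiiLiiiii ⇒ nniiiiiLiiiiii   [L → i L i]
nniiiiiLiiiiii ⇒ nniiiiiiLiiiiiii   [L → i L i]
nniiiiiiLiiiiiii ⇒ nniiiiiiciiiiiii   [L → c]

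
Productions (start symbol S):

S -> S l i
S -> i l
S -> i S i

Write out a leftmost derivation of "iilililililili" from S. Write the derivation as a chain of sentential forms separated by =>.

S => Sli => Slili => Slilili => Slililili => Slilililili => iSililililili => iilililililili

S => Sli   [S -> S l i]
Sli => Slili   [S -> S l i]
Slili => Slilili   [S -> S l i]
Slilili => Slililili   [S -> S l i]
Slililili => Slilililili   [S -> S l i]
Slilililili => iSililililili   [S -> i S i]
iSililililili => iilililililili   [S -> i l]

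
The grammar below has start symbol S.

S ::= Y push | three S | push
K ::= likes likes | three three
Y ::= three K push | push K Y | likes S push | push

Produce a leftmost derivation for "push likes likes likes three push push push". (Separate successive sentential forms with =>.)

S => Y push => push K Y push => push likes likes Y push => push likes likes likes S push push => push likes likes likes three S push push => push likes likes likes three push push push

S => Y push   [S ::= Y push]
Y push => push K Y push   [Y ::= push K Y]
push K Y push => push likes likes Y push   [K ::= likes likes]
push likes likes Y push => push likes likes likes S push push   [Y ::= likes S push]
push likes likes likes S push push => push likes likes likes three S push push   [S ::= three S]
push likes likes likes three S push push => push likes likes likes three push push push   [S ::= push]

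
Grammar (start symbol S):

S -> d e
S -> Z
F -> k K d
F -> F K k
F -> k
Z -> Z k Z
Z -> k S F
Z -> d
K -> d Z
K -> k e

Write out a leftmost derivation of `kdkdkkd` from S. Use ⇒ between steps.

S ⇒ Z   [S -> Z]
Z ⇒ ZkZ   [Z -> Z k Z]
ZkZ ⇒ kSFkZ   [Z -> k S F]
kSFkZ ⇒ kZFkZ   [S -> Z]
kZFkZ ⇒ kZkZFkZ   [Z -> Z k Z]
kZkZFkZ ⇒ kdkZFkZ   [Z -> d]
kdkZFkZ ⇒ kdkdFkZ   [Z -> d]
kdkdFkZ ⇒ kdkdkkZ   [F -> k]
kdkdkkZ ⇒ kdkdkkd   [Z -> d]

S ⇒ Z ⇒ ZkZ ⇒ kSFkZ ⇒ kZFkZ ⇒ kZkZFkZ ⇒ kdkZFkZ ⇒ kdkdFkZ ⇒ kdkdkkZ ⇒ kdkdkkd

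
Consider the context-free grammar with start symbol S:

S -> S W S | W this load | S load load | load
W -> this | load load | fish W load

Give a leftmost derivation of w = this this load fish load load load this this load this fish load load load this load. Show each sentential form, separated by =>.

S => S W S   [S -> S W S]
S W S => S W S W S   [S -> S W S]
S W S W S => W this load W S W S   [S -> W this load]
W this load W S W S => this this load W S W S   [W -> this]
this this load W S W S => this this load fish W load S W S   [W -> fish W load]
this this load fish W load S W S => this this load fish load load load S W S   [W -> load load]
this this load fish load load load S W S => this this load fish load load load W this load W S   [S -> W this load]
this this load fish load load load W this load W S => this this load fish load load load this this load W S   [W -> this]
this this load fish load load load this this load W S => this this load fish load load load this this load this S   [W -> this]
this this load fish load load load this this load this S => this this load fish load load load this this load this W this load   [S -> W this load]
this this load fish load load load this this load this W this load => this this load fish load load load this this load this fish W load this load   [W -> fish W load]
this this load fish load load load this this load this fish W load this load => this this load fish load load load this this load this fish load load load this load   [W -> load load]

S => S W S => S W S W S => W this load W S W S => this this load W S W S => this this load fish W load S W S => this this load fish load load load S W S => this this load fish load load load W this load W S => this this load fish load load load this this load W S => this this load fish load load load this this load this S => this this load fish load load load this this load this W this load => this this load fish load load load this this load this fish W load this load => this this load fish load load load this this load this fish load load load this load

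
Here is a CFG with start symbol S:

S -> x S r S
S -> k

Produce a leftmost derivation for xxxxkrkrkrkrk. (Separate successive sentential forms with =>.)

S => xSrS   [S -> x S r S]
xSrS => xxSrSrS   [S -> x S r S]
xxSrSrS => xxxSrSrSrS   [S -> x S r S]
xxxSrSrSrS => xxxxSrSrSrSrS   [S -> x S r S]
xxxxSrSrSrSrS => xxxxkrSrSrSrS   [S -> k]
xxxxkrSrSrSrS => xxxxkrkrSrSrS   [S -> k]
xxxxkrkrSrSrS => xxxxkrkrkrSrS   [S -> k]
xxxxkrkrkrSrS => xxxxkrkrkrkrS   [S -> k]
xxxxkrkrkrkrS => xxxxkrkrkrkrk   [S -> k]

S=>xSrS=>xxSrSrS=>xxxSrSrSrS=>xxxxSrSrSrSrS=>xxxxkrSrSrSrS=>xxxxkrkrSrSrS=>xxxxkrkrkrSrS=>xxxxkrkrkrkrS=>xxxxkrkrkrkrk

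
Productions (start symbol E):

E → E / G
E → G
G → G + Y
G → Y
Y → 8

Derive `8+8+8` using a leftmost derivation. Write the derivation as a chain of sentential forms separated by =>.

E => G   [E → G]
G => G+Y   [G → G + Y]
G+Y => G+Y+Y   [G → G + Y]
G+Y+Y => Y+Y+Y   [G → Y]
Y+Y+Y => 8+Y+Y   [Y → 8]
8+Y+Y => 8+8+Y   [Y → 8]
8+8+Y => 8+8+8   [Y → 8]

E=>G=>G+Y=>G+Y+Y=>Y+Y+Y=>8+Y+Y=>8+8+Y=>8+8+8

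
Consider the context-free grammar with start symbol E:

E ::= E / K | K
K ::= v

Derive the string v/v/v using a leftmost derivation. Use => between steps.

E => E/K   [E ::= E / K]
E/K => E/K/K   [E ::= E / K]
E/K/K => K/K/K   [E ::= K]
K/K/K => v/K/K   [K ::= v]
v/K/K => v/v/K   [K ::= v]
v/v/K => v/v/v   [K ::= v]

E=>E/K=>E/K/K=>K/K/K=>v/K/K=>v/v/K=>v/v/v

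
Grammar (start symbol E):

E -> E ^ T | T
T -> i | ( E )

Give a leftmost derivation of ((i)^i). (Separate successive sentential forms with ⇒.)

E ⇒ T   [E -> T]
T ⇒ (E)   [T -> ( E )]
(E) ⇒ (E^T)   [E -> E ^ T]
(E^T) ⇒ (T^T)   [E -> T]
(T^T) ⇒ ((E)^T)   [T -> ( E )]
((E)^T) ⇒ ((T)^T)   [E -> T]
((T)^T) ⇒ ((i)^T)   [T -> i]
((i)^T) ⇒ ((i)^i)   [T -> i]

E ⇒ T ⇒ (E) ⇒ (E^T) ⇒ (T^T) ⇒ ((E)^T) ⇒ ((T)^T) ⇒ ((i)^T) ⇒ ((i)^i)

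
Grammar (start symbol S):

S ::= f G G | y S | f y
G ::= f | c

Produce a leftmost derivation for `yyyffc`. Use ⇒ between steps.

S⇒yS⇒yyS⇒yyyS⇒yyyfGG⇒yyyffG⇒yyyffc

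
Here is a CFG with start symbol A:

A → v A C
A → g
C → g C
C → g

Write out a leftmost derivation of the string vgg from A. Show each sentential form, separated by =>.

A => vAC   [A → v A C]
vAC => vgC   [A → g]
vgC => vgg   [C → g]

A => vAC => vgC => vgg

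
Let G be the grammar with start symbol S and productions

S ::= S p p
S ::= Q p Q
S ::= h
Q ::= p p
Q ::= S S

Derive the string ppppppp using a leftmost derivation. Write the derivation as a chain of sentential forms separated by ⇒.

S ⇒ Spp ⇒ QpQpp ⇒ pppQpp ⇒ ppppppp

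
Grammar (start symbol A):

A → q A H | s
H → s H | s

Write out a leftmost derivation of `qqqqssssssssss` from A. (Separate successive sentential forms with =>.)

A => qAH => qqAHH => qqqAHHH => qqqqAHHHH => qqqqsHHHH => qqqqssHHHH => qqqqsssHHH => qqqqssssHHH => qqqqsssssHH => qqqqssssssHH => qqqqsssssssHH => qqqqssssssssHH => qqqqsssssssssH => qqqqssssssssss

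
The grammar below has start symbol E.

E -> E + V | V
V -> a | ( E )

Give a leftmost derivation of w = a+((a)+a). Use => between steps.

E => E+V   [E -> E + V]
E+V => V+V   [E -> V]
V+V => a+V   [V -> a]
a+V => a+(E)   [V -> ( E )]
a+(E) => a+(E+V)   [E -> E + V]
a+(E+V) => a+(V+V)   [E -> V]
a+(V+V) => a+((E)+V)   [V -> ( E )]
a+((E)+V) => a+((V)+V)   [E -> V]
a+((V)+V) => a+((a)+V)   [V -> a]
a+((a)+V) => a+((a)+a)   [V -> a]

E=>E+V=>V+V=>a+V=>a+(E)=>a+(E+V)=>a+(V+V)=>a+((E)+V)=>a+((V)+V)=>a+((a)+V)=>a+((a)+a)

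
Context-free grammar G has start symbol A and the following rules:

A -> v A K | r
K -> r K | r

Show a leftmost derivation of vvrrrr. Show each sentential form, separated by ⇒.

A⇒vAK⇒vvAKK⇒vvrKK⇒vvrrK⇒vvrrrK⇒vvrrrr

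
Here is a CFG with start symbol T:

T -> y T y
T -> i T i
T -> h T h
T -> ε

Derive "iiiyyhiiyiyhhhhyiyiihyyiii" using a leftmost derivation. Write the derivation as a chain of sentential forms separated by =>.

T => iTi => iiTii => iiiTiii => iiiyTyiii => iiiyyTyyiii => iiiyyhThyyiii => iiiyyhiTihyyiii => iiiyyhiiTiihyyiii => iiiyyhiiyTyiihyyiii => iiiyyhiiyiTiyiihyyiii => iiiyyhiiyiyTyiyiihyyiii => iiiyyhiiyiyhThyiyiihyyiii => iiiyyhiiyiyhhThhyiyiihyyiii => iiiyyhiiyiyhhhhyiyiihyyiii

T => iTi   [T -> i T i]
iTi => iiTii   [T -> i T i]
iiTii => iiiTiii   [T -> i T i]
iiiTiii => iiiyTyiii   [T -> y T y]
iiiyTyiii => iiiyyTyyiii   [T -> y T y]
iiiyyTyyiii => iiiyyhThyyiii   [T -> h T h]
iiiyyhThyyiii => iiiyyhiTihyyiii   [T -> i T i]
iiiyyhiTihyyiii => iiiyyhiiTiihyyiii   [T -> i T i]
iiiyyhiiTiihyyiii => iiiyyhiiyTyiihyyiii   [T -> y T y]
iiiyyhiiyTyiihyyiii => iiiyyhiiyiTiyiihyyiii   [T -> i T i]
iiiyyhiiyiTiyiihyyiii => iiiyyhiiyiyTyiyiihyyiii   [T -> y T y]
iiiyyhiiyiyTyiyiihyyiii => iiiyyhiiyiyhThyiyiihyyiii   [T -> h T h]
iiiyyhiiyiyhThyiyiihyyiii => iiiyyhiiyiyhhThhyiyiihyyiii   [T -> h T h]
iiiyyhiiyiyhhThhyiyiihyyiii => iiiyyhiiyiyhhhhyiyiihyyiii   [T -> ε]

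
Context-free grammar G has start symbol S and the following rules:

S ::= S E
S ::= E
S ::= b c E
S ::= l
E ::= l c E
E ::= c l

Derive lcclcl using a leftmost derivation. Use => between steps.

S => SE => EE => lcEE => lcclE => lcclcl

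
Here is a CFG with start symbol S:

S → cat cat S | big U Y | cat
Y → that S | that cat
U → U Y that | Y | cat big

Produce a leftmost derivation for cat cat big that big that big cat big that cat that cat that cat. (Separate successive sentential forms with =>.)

S => cat cat S => cat cat big U Y => cat cat big Y Y => cat cat big that S Y => cat cat big that big U Y Y => cat cat big that big Y Y Y => cat cat big that big that S Y Y => cat cat big that big that big U Y Y Y => cat cat big that big that big cat big Y Y Y => cat cat big that big that big cat big that cat Y Y => cat cat big that big that big cat big that cat that cat Y => cat cat big that big that big cat big that cat that cat that cat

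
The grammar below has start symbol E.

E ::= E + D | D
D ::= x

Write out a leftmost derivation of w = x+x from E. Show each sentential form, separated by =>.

E => E+D => D+D => x+D => x+x

E => E+D   [E ::= E + D]
E+D => D+D   [E ::= D]
D+D => x+D   [D ::= x]
x+D => x+x   [D ::= x]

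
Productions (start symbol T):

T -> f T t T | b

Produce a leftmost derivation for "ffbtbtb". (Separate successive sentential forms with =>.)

T => fTtT   [T -> f T t T]
fTtT => ffTtTtT   [T -> f T t T]
ffTtTtT => ffbtTtT   [T -> b]
ffbtTtT => ffbtbtT   [T -> b]
ffbtbtT => ffbtbtb   [T -> b]

T => fTtT => ffTtTtT => ffbtTtT => ffbtbtT => ffbtbtb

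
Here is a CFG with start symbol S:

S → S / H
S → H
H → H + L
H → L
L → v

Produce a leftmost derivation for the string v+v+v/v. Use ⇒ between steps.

S ⇒ S/H   [S → S / H]
S/H ⇒ H/H   [S → H]
H/H ⇒ H+L/H   [H → H + L]
H+L/H ⇒ H+L+L/H   [H → H + L]
H+L+L/H ⇒ L+L+L/H   [H → L]
L+L+L/H ⇒ v+L+L/H   [L → v]
v+L+L/H ⇒ v+v+L/H   [L → v]
v+v+L/H ⇒ v+v+v/H   [L → v]
v+v+v/H ⇒ v+v+v/L   [H → L]
v+v+v/L ⇒ v+v+v/v   [L → v]

S ⇒ S/H ⇒ H/H ⇒ H+L/H ⇒ H+L+L/H ⇒ L+L+L/H ⇒ v+L+L/H ⇒ v+v+L/H ⇒ v+v+v/H ⇒ v+v+v/L ⇒ v+v+v/v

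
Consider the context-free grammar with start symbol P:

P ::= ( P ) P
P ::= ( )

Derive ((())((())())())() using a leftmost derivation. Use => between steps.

P=>(P)P=>((P)P)P=>((())P)P=>((())(P)P)P=>((())((P)P)P)P=>((())((())P)P)P=>((())((())())P)P=>((())((())())())P=>((())((())())())()

P => (P)P   [P ::= ( P ) P]
(P)P => ((P)P)P   [P ::= ( P ) P]
((P)P)P => ((())P)P   [P ::= ( )]
((())P)P => ((())(P)P)P   [P ::= ( P ) P]
((())(P)P)P => ((())((P)P)P)P   [P ::= ( P ) P]
((())((P)P)P)P => ((())((())P)P)P   [P ::= ( )]
((())((())P)P)P => ((())((())())P)P   [P ::= ( )]
((())((())())P)P => ((())((())())())P   [P ::= ( )]
((())((())())())P => ((())((())())())()   [P ::= ( )]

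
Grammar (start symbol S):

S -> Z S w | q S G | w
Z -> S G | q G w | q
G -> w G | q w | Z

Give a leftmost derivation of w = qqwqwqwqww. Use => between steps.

S => qSG   [S -> q S G]
qSG => qqSGG   [S -> q S G]
qqSGG => qqwGG   [S -> w]
qqwGG => qqwqwG   [G -> q w]
qqwqwG => qqwqwZ   [G -> Z]
qqwqwZ => qqwqwqGw   [Z -> q G w]
qqwqwqGw => qqwqwqwGw   [G -> w G]
qqwqwqwGw => qqwqwqwqww   [G -> q w]

S => qSG => qqSGG => qqwGG => qqwqwG => qqwqwZ => qqwqwqGw => qqwqwqwGw => qqwqwqwqww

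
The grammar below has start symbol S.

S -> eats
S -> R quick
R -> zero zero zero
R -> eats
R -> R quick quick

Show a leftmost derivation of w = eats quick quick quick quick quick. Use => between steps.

S => R quick => R quick quick quick => R quick quick quick quick quick => eats quick quick quick quick quick

S => R quick   [S -> R quick]
R quick => R quick quick quick   [R -> R quick quick]
R quick quick quick => R quick quick quick quick quick   [R -> R quick quick]
R quick quick quick quick quick => eats quick quick quick quick quick   [R -> eats]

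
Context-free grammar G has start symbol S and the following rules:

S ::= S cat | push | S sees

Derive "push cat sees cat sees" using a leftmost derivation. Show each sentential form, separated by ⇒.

S ⇒ S sees   [S ::= S sees]
S sees ⇒ S cat sees   [S ::= S cat]
S cat sees ⇒ S sees cat sees   [S ::= S sees]
S sees cat sees ⇒ S cat sees cat sees   [S ::= S cat]
S cat sees cat sees ⇒ push cat sees cat sees   [S ::= push]

S ⇒ S sees ⇒ S cat sees ⇒ S sees cat sees ⇒ S cat sees cat sees ⇒ push cat sees cat sees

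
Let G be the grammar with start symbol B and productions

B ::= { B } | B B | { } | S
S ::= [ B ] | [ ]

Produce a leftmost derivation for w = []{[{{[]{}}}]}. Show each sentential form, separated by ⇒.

B ⇒ BB   [B ::= B B]
BB ⇒ SB   [B ::= S]
SB ⇒ []B   [S ::= [ ]]
[]B ⇒ []{B}   [B ::= { B }]
[]{B} ⇒ []{S}   [B ::= S]
[]{S} ⇒ []{[B]}   [S ::= [ B ]]
[]{[B]} ⇒ []{[{B}]}   [B ::= { B }]
[]{[{B}]} ⇒ []{[{{B}}]}   [B ::= { B }]
[]{[{{B}}]} ⇒ []{[{{BB}}]}   [B ::= B B]
[]{[{{BB}}]} ⇒ []{[{{SB}}]}   [B ::= S]
[]{[{{SB}}]} ⇒ []{[{{[]B}}]}   [S ::= [ ]]
[]{[{{[]B}}]} ⇒ []{[{{[]{}}}]}   [B ::= { }]

B ⇒ BB ⇒ SB ⇒ []B ⇒ []{B} ⇒ []{S} ⇒ []{[B]} ⇒ []{[{B}]} ⇒ []{[{{B}}]} ⇒ []{[{{BB}}]} ⇒ []{[{{SB}}]} ⇒ []{[{{[]B}}]} ⇒ []{[{{[]{}}}]}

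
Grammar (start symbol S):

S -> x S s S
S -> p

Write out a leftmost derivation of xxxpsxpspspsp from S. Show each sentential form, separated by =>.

S => xSsS   [S -> x S s S]
xSsS => xxSsSsS   [S -> x S s S]
xxSsSsS => xxxSsSsSsS   [S -> x S s S]
xxxSsSsSsS => xxxpsSsSsS   [S -> p]
xxxpsSsSsS => xxxpsxSsSsSsS   [S -> x S s S]
xxxpsxSsSsSsS => xxxpsxpsSsSsS   [S -> p]
xxxpsxpsSsSsS => xxxpsxpspsSsS   [S -> p]
xxxpsxpspsSsS => xxxpsxpspspsS   [S -> p]
xxxpsxpspspsS => xxxpsxpspspsp   [S -> p]

S => xSsS => xxSsSsS => xxxSsSsSsS => xxxpsSsSsS => xxxpsxSsSsSsS => xxxpsxpsSsSsS => xxxpsxpspsSsS => xxxpsxpspspsS => xxxpsxpspspsp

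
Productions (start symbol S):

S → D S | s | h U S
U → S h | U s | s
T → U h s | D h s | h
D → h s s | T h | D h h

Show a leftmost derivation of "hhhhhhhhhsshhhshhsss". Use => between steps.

S => DS => DhhS => DhhhhS => DhhhhhhS => ThhhhhhhS => hhhhhhhhS => hhhhhhhhDS => hhhhhhhhThS => hhhhhhhhDhshS => hhhhhhhhDhhhshS => hhhhhhhhhsshhhshS => hhhhhhhhhsshhhshDS => hhhhhhhhhsshhhshhssS => hhhhhhhhhsshhhshhsss

S => DS   [S → D S]
DS => DhhS   [D → D h h]
DhhS => DhhhhS   [D → D h h]
DhhhhS => DhhhhhhS   [D → D h h]
DhhhhhhS => ThhhhhhhS   [D → T h]
ThhhhhhhS => hhhhhhhhS   [T → h]
hhhhhhhhS => hhhhhhhhDS   [S → D S]
hhhhhhhhDS => hhhhhhhhThS   [D → T h]
hhhhhhhhThS => hhhhhhhhDhshS   [T → D h s]
hhhhhhhhDhshS => hhhhhhhhDhhhshS   [D → D h h]
hhhhhhhhDhhhshS => hhhhhhhhhsshhhshS   [D → h s s]
hhhhhhhhhsshhhshS => hhhhhhhhhsshhhshDS   [S → D S]
hhhhhhhhhsshhhshDS => hhhhhhhhhsshhhshhssS   [D → h s s]
hhhhhhhhhsshhhshhssS => hhhhhhhhhsshhhshhsss   [S → s]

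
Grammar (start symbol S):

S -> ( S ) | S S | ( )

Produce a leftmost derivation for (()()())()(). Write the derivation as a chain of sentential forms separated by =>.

S => SS => SSS => (S)SS => (SS)SS => (()S)SS => (()SS)SS => (()()S)SS => (()()())SS => (()()())()S => (()()())()()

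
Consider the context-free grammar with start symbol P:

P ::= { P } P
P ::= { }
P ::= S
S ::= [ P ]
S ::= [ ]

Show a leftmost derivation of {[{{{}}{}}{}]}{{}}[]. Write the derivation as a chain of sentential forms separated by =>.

P=>{P}P=>{S}P=>{[P]}P=>{[{P}P]}P=>{[{{P}P}P]}P=>{[{{{}}P}P]}P=>{[{{{}}{}}P]}P=>{[{{{}}{}}{}]}P=>{[{{{}}{}}{}]}{P}P=>{[{{{}}{}}{}]}{{}}P=>{[{{{}}{}}{}]}{{}}S=>{[{{{}}{}}{}]}{{}}[]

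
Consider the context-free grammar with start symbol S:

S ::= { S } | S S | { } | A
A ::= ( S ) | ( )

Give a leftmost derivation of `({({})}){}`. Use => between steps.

S => SS   [S ::= S S]
SS => AS   [S ::= A]
AS => (S)S   [A ::= ( S )]
(S)S => ({S})S   [S ::= { S }]
({S})S => ({A})S   [S ::= A]
({A})S => ({(S)})S   [A ::= ( S )]
({(S)})S => ({({})})S   [S ::= { }]
({({})})S => ({({})}){}   [S ::= { }]

S => SS => AS => (S)S => ({S})S => ({A})S => ({(S)})S => ({({})})S => ({({})}){}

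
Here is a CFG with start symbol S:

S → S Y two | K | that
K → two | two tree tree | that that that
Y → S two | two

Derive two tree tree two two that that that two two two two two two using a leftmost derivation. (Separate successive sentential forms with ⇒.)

S ⇒ S Y two ⇒ S Y two Y two ⇒ S Y two Y two Y two ⇒ K Y two Y two Y two ⇒ two tree tree Y two Y two Y two ⇒ two tree tree two two Y two Y two ⇒ two tree tree two two S two two Y two ⇒ two tree tree two two S Y two two two Y two ⇒ two tree tree two two K Y two two two Y two ⇒ two tree tree two two that that that Y two two two Y two ⇒ two tree tree two two that that that two two two two Y two ⇒ two tree tree two two that that that two two two two two two

S ⇒ S Y two   [S → S Y two]
S Y two ⇒ S Y two Y two   [S → S Y two]
S Y two Y two ⇒ S Y two Y two Y two   [S → S Y two]
S Y two Y two Y two ⇒ K Y two Y two Y two   [S → K]
K Y two Y two Y two ⇒ two tree tree Y two Y two Y two   [K → two tree tree]
two tree tree Y two Y two Y two ⇒ two tree tree two two Y two Y two   [Y → two]
two tree tree two two Y two Y two ⇒ two tree tree two two S two two Y two   [Y → S two]
two tree tree two two S two two Y two ⇒ two tree tree two two S Y two two two Y two   [S → S Y two]
two tree tree two two S Y two two two Y two ⇒ two tree tree two two K Y two two two Y two   [S → K]
two tree tree two two K Y two two two Y two ⇒ two tree tree two two that that that Y two two two Y two   [K → that that that]
two tree tree two two that that that Y two two two Y two ⇒ two tree tree two two that that that two two two two Y two   [Y → two]
two tree tree two two that that that two two two two Y two ⇒ two tree tree two two that that that two two two two two two   [Y → two]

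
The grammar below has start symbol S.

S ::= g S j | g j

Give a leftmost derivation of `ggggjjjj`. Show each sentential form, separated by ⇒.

S ⇒ gSj   [S ::= g S j]
gSj ⇒ ggSjj   [S ::= g S j]
ggSjj ⇒ gggSjjj   [S ::= g S j]
gggSjjj ⇒ ggggjjjj   [S ::= g j]

S ⇒ gSj ⇒ ggSjj ⇒ gggSjjj ⇒ ggggjjjj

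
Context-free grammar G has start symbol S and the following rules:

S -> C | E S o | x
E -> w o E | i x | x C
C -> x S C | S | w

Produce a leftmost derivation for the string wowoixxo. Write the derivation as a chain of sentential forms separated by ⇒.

S⇒ESo⇒woESo⇒wowoESo⇒wowoixSo⇒wowoixxo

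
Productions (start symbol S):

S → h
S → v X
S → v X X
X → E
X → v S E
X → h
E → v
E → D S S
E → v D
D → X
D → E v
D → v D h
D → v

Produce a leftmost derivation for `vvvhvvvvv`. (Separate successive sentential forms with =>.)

S => vX => vvSE => vvvXXE => vvvhXE => vvvhvSEE => vvvhvvXEE => vvvhvvEEE => vvvhvvvEE => vvvhvvvvE => vvvhvvvvv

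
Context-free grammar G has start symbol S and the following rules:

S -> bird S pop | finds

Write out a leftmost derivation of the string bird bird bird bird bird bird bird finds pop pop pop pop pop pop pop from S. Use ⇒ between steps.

S ⇒ bird S pop ⇒ bird bird S pop pop ⇒ bird bird bird S pop pop pop ⇒ bird bird bird bird S pop pop pop pop ⇒ bird bird bird bird bird S pop pop pop pop pop ⇒ bird bird bird bird bird bird S pop pop pop pop pop pop ⇒ bird bird bird bird bird bird bird S pop pop pop pop pop pop pop ⇒ bird bird bird bird bird bird bird finds pop pop pop pop pop pop pop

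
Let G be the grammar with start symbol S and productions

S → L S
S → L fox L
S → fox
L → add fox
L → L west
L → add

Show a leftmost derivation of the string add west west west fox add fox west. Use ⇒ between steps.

S ⇒ L fox L   [S → L fox L]
L fox L ⇒ L west fox L   [L → L west]
L west fox L ⇒ L west west fox L   [L → L west]
L west west fox L ⇒ L west west west fox L   [L → L west]
L west west west fox L ⇒ add west west west fox L   [L → add]
add west west west fox L ⇒ add west west west fox L west   [L → L west]
add west west west fox L west ⇒ add west west west fox add fox west   [L → add fox]

S ⇒ L fox L ⇒ L west fox L ⇒ L west west fox L ⇒ L west west west fox L ⇒ add west west west fox L ⇒ add west west west fox L west ⇒ add west west west fox add fox west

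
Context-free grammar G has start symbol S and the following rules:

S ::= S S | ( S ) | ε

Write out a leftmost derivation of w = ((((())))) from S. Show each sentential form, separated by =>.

S => SS   [S ::= S S]
SS => SSS   [S ::= S S]
SSS => SSSS   [S ::= S S]
SSSS => (S)SSS   [S ::= ( S )]
(S)SSS => ((S))SSS   [S ::= ( S )]
((S))SSS => ((SS))SSS   [S ::= S S]
((SS))SSS => (((S)S))SSS   [S ::= ( S )]
(((S)S))SSS => ((((S))S))SSS   [S ::= ( S )]
((((S))S))SSS => (((((S)))S))SSS   [S ::= ( S )]
(((((S)))S))SSS => ((((()))S))SSS   [S ::= ε]
((((()))S))SSS => ((((()))))SSS   [S ::= ε]
((((()))))SSS => ((((()))))SS   [S ::= ε]
((((()))))SS => ((((()))))S   [S ::= ε]
((((()))))S => ((((()))))   [S ::= ε]

S => SS => SSS => SSSS => (S)SSS => ((S))SSS => ((SS))SSS => (((S)S))SSS => ((((S))S))SSS => (((((S)))S))SSS => ((((()))S))SSS => ((((()))))SSS => ((((()))))SS => ((((()))))S => ((((()))))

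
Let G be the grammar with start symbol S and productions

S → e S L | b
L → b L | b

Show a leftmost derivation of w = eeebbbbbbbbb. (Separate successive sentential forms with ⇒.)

S ⇒ eSL   [S → e S L]
eSL ⇒ eeSLL   [S → e S L]
eeSLL ⇒ eeeSLLL   [S → e S L]
eeeSLLL ⇒ eeebLLL   [S → b]
eeebLLL ⇒ eeebbLL   [L → b]
eeebbLL ⇒ eeebbbLL   [L → b L]
eeebbbLL ⇒ eeebbbbLL   [L → b L]
eeebbbbLL ⇒ eeebbbbbLL   [L → b L]
eeebbbbbLL ⇒ eeebbbbbbLL   [L → b L]
eeebbbbbbLL ⇒ eeebbbbbbbLL   [L → b L]
eeebbbbbbbLL ⇒ eeebbbbbbbbL   [L → b]
eeebbbbbbbbL ⇒ eeebbbbbbbbb   [L → b]

S ⇒ eSL ⇒ eeSLL ⇒ eeeSLLL ⇒ eeebLLL ⇒ eeebbLL ⇒ eeebbbLL ⇒ eeebbbbLL ⇒ eeebbbbbLL ⇒ eeebbbbbbLL ⇒ eeebbbbbbbLL ⇒ eeebbbbbbbbL ⇒ eeebbbbbbbbb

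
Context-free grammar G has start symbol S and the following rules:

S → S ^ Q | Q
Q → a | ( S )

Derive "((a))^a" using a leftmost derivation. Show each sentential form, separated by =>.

S=>S^Q=>Q^Q=>(S)^Q=>(Q)^Q=>((S))^Q=>((Q))^Q=>((a))^Q=>((a))^a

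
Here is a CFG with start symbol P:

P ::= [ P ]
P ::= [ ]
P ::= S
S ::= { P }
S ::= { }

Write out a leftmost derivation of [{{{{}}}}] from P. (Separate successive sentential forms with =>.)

P => [P]   [P ::= [ P ]]
[P] => [S]   [P ::= S]
[S] => [{P}]   [S ::= { P }]
[{P}] => [{S}]   [P ::= S]
[{S}] => [{{P}}]   [S ::= { P }]
[{{P}}] => [{{S}}]   [P ::= S]
[{{S}}] => [{{{P}}}]   [S ::= { P }]
[{{{P}}}] => [{{{S}}}]   [P ::= S]
[{{{S}}}] => [{{{{}}}}]   [S ::= { }]

P => [P] => [S] => [{P}] => [{S}] => [{{P}}] => [{{S}}] => [{{{P}}}] => [{{{S}}}] => [{{{{}}}}]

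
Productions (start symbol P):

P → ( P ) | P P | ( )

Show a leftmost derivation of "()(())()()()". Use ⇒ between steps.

P ⇒ PP   [P → P P]
PP ⇒ PPP   [P → P P]
PPP ⇒ ()PP   [P → ( )]
()PP ⇒ ()PPP   [P → P P]
()PPP ⇒ ()PPPP   [P → P P]
()PPPP ⇒ ()(P)PPP   [P → ( P )]
()(P)PPP ⇒ ()(())PPP   [P → ( )]
()(())PPP ⇒ ()(())()PP   [P → ( )]
()(())()PP ⇒ ()(())()()P   [P → ( )]
()(())()()P ⇒ ()(())()()()   [P → ( )]

P⇒PP⇒PPP⇒()PP⇒()PPP⇒()PPPP⇒()(P)PPP⇒()(())PPP⇒()(())()PP⇒()(())()()P⇒()(())()()()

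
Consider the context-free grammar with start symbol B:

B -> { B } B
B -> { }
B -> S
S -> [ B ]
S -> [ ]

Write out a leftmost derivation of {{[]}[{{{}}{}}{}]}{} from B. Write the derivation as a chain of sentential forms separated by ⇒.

B⇒{B}B⇒{{B}B}B⇒{{S}B}B⇒{{[]}B}B⇒{{[]}S}B⇒{{[]}[B]}B⇒{{[]}[{B}B]}B⇒{{[]}[{{B}B}B]}B⇒{{[]}[{{{}}B}B]}B⇒{{[]}[{{{}}{}}B]}B⇒{{[]}[{{{}}{}}{}]}B⇒{{[]}[{{{}}{}}{}]}{}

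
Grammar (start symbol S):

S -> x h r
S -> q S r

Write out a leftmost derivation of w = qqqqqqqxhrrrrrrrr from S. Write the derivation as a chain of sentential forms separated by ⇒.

S ⇒ qSr   [S -> q S r]
qSr ⇒ qqSrr   [S -> q S r]
qqSrr ⇒ qqqSrrr   [S -> q S r]
qqqSrrr ⇒ qqqqSrrrr   [S -> q S r]
qqqqSrrrr ⇒ qqqqqSrrrrr   [S -> q S r]
qqqqqSrrrrr ⇒ qqqqqqSrrrrrr   [S -> q S r]
qqqqqqSrrrrrr ⇒ qqqqqqqSrrrrrrr   [S -> q S r]
qqqqqqqSrrrrrrr ⇒ qqqqqqqxhrrrrrrrr   [S -> x h r]

S ⇒ qSr ⇒ qqSrr ⇒ qqqSrrr ⇒ qqqqSrrrr ⇒ qqqqqSrrrrr ⇒ qqqqqqSrrrrrr ⇒ qqqqqqqSrrrrrrr ⇒ qqqqqqqxhrrrrrrrr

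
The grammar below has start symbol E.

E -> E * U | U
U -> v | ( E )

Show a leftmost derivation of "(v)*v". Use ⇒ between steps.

E ⇒ E*U ⇒ U*U ⇒ (E)*U ⇒ (U)*U ⇒ (v)*U ⇒ (v)*v

E ⇒ E*U   [E -> E * U]
E*U ⇒ U*U   [E -> U]
U*U ⇒ (E)*U   [U -> ( E )]
(E)*U ⇒ (U)*U   [E -> U]
(U)*U ⇒ (v)*U   [U -> v]
(v)*U ⇒ (v)*v   [U -> v]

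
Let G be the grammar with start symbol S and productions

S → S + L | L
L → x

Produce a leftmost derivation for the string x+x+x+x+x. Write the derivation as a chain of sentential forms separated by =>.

S => S+L => S+L+L => S+L+L+L => S+L+L+L+L => L+L+L+L+L => x+L+L+L+L => x+x+L+L+L => x+x+x+L+L => x+x+x+x+L => x+x+x+x+x

S => S+L   [S → S + L]
S+L => S+L+L   [S → S + L]
S+L+L => S+L+L+L   [S → S + L]
S+L+L+L => S+L+L+L+L   [S → S + L]
S+L+L+L+L => L+L+L+L+L   [S → L]
L+L+L+L+L => x+L+L+L+L   [L → x]
x+L+L+L+L => x+x+L+L+L   [L → x]
x+x+L+L+L => x+x+x+L+L   [L → x]
x+x+x+L+L => x+x+x+x+L   [L → x]
x+x+x+x+L => x+x+x+x+x   [L → x]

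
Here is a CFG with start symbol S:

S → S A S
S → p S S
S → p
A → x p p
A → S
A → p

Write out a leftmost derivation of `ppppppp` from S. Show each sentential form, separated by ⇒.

S ⇒ SAS   [S → S A S]
SAS ⇒ pSSAS   [S → p S S]
pSSAS ⇒ pSASSAS   [S → S A S]
pSASSAS ⇒ ppASSAS   [S → p]
ppASSAS ⇒ pppSSAS   [A → p]
pppSSAS ⇒ ppppSAS   [S → p]
ppppSAS ⇒ pppppAS   [S → p]
pppppAS ⇒ ppppppS   [A → p]
ppppppS ⇒ ppppppp   [S → p]

S ⇒ SAS ⇒ pSSAS ⇒ pSASSAS ⇒ ppASSAS ⇒ pppSSAS ⇒ ppppSAS ⇒ pppppAS ⇒ ppppppS ⇒ ppppppp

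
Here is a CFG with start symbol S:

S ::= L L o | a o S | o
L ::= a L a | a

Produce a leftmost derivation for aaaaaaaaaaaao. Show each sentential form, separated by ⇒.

S ⇒ LLo ⇒ aLo ⇒ aaLao ⇒ aaaLaao ⇒ aaaaLaaao ⇒ aaaaaLaaaao ⇒ aaaaaaLaaaaao ⇒ aaaaaaaaaaaao

S ⇒ LLo   [S ::= L L o]
LLo ⇒ aLo   [L ::= a]
aLo ⇒ aaLao   [L ::= a L a]
aaLao ⇒ aaaLaao   [L ::= a L a]
aaaLaao ⇒ aaaaLaaao   [L ::= a L a]
aaaaLaaao ⇒ aaaaaLaaaao   [L ::= a L a]
aaaaaLaaaao ⇒ aaaaaaLaaaaao   [L ::= a L a]
aaaaaaLaaaaao ⇒ aaaaaaaaaaaao   [L ::= a]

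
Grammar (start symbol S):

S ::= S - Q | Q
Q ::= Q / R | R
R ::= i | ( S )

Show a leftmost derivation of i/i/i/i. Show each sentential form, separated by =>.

S => Q => Q/R => Q/R/R => Q/R/R/R => R/R/R/R => i/R/R/R => i/i/R/R => i/i/i/R => i/i/i/i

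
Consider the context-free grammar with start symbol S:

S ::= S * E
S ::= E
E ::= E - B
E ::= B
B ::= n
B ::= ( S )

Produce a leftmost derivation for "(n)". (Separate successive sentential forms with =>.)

S=>E=>B=>(S)=>(E)=>(B)=>(n)

S => E   [S ::= E]
E => B   [E ::= B]
B => (S)   [B ::= ( S )]
(S) => (E)   [S ::= E]
(E) => (B)   [E ::= B]
(B) => (n)   [B ::= n]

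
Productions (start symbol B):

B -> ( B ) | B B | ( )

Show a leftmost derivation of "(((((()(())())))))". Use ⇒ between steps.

B ⇒ (B) ⇒ ((B)) ⇒ (((B))) ⇒ ((((B)))) ⇒ (((((B))))) ⇒ (((((BB))))) ⇒ (((((BBB))))) ⇒ (((((()BB))))) ⇒ (((((()(B)B))))) ⇒ (((((()(())B))))) ⇒ (((((()(())())))))

B ⇒ (B)   [B -> ( B )]
(B) ⇒ ((B))   [B -> ( B )]
((B)) ⇒ (((B)))   [B -> ( B )]
(((B))) ⇒ ((((B))))   [B -> ( B )]
((((B)))) ⇒ (((((B)))))   [B -> ( B )]
(((((B))))) ⇒ (((((BB)))))   [B -> B B]
(((((BB))))) ⇒ (((((BBB)))))   [B -> B B]
(((((BBB))))) ⇒ (((((()BB)))))   [B -> ( )]
(((((()BB))))) ⇒ (((((()(B)B)))))   [B -> ( B )]
(((((()(B)B))))) ⇒ (((((()(())B)))))   [B -> ( )]
(((((()(())B))))) ⇒ (((((()(())())))))   [B -> ( )]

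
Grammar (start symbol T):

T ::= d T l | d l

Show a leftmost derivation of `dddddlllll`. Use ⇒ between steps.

T ⇒ dTl ⇒ ddTll ⇒ dddTlll ⇒ ddddTllll ⇒ dddddlllll

T ⇒ dTl   [T ::= d T l]
dTl ⇒ ddTll   [T ::= d T l]
ddTll ⇒ dddTlll   [T ::= d T l]
dddTlll ⇒ ddddTllll   [T ::= d T l]
ddddTllll ⇒ dddddlllll   [T ::= d l]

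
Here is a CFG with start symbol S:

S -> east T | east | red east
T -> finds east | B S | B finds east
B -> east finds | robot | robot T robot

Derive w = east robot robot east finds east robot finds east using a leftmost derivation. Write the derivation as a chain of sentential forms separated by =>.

S => east T => east B finds east => east robot T robot finds east => east robot B S robot finds east => east robot robot S robot finds east => east robot robot east T robot finds east => east robot robot east finds east robot finds east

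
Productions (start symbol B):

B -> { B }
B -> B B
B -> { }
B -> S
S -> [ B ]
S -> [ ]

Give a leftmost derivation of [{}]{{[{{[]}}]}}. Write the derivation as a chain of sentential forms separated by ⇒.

B ⇒ BB   [B -> B B]
BB ⇒ SB   [B -> S]
SB ⇒ [B]B   [S -> [ B ]]
[B]B ⇒ [{}]B   [B -> { }]
[{}]B ⇒ [{}]{B}   [B -> { B }]
[{}]{B} ⇒ [{}]{{B}}   [B -> { B }]
[{}]{{B}} ⇒ [{}]{{S}}   [B -> S]
[{}]{{S}} ⇒ [{}]{{[B]}}   [S -> [ B ]]
[{}]{{[B]}} ⇒ [{}]{{[{B}]}}   [B -> { B }]
[{}]{{[{B}]}} ⇒ [{}]{{[{{B}}]}}   [B -> { B }]
[{}]{{[{{B}}]}} ⇒ [{}]{{[{{S}}]}}   [B -> S]
[{}]{{[{{S}}]}} ⇒ [{}]{{[{{[]}}]}}   [S -> [ ]]

B ⇒ BB ⇒ SB ⇒ [B]B ⇒ [{}]B ⇒ [{}]{B} ⇒ [{}]{{B}} ⇒ [{}]{{S}} ⇒ [{}]{{[B]}} ⇒ [{}]{{[{B}]}} ⇒ [{}]{{[{{B}}]}} ⇒ [{}]{{[{{S}}]}} ⇒ [{}]{{[{{[]}}]}}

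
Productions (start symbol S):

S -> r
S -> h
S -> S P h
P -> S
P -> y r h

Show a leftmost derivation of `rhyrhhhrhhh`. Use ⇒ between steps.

S ⇒ SPh ⇒ SPhPh ⇒ SPhPhPh ⇒ rPhPhPh ⇒ rShPhPh ⇒ rSPhhPhPh ⇒ rhPhhPhPh ⇒ rhyrhhhPhPh ⇒ rhyrhhhShPh ⇒ rhyrhhhrhPh ⇒ rhyrhhhrhSh ⇒ rhyrhhhrhhh

S ⇒ SPh   [S -> S P h]
SPh ⇒ SPhPh   [S -> S P h]
SPhPh ⇒ SPhPhPh   [S -> S P h]
SPhPhPh ⇒ rPhPhPh   [S -> r]
rPhPhPh ⇒ rShPhPh   [P -> S]
rShPhPh ⇒ rSPhhPhPh   [S -> S P h]
rSPhhPhPh ⇒ rhPhhPhPh   [S -> h]
rhPhhPhPh ⇒ rhyrhhhPhPh   [P -> y r h]
rhyrhhhPhPh ⇒ rhyrhhhShPh   [P -> S]
rhyrhhhShPh ⇒ rhyrhhhrhPh   [S -> r]
rhyrhhhrhPh ⇒ rhyrhhhrhSh   [P -> S]
rhyrhhhrhSh ⇒ rhyrhhhrhhh   [S -> h]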